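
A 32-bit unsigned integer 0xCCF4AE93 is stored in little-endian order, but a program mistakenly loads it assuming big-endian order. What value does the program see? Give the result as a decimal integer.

Stored little-endian, the bytes at ascending addresses are 93 AE F4 CC.
Read back as big-endian, the last byte is least significant, giving 0x93AEF4CC.
0x93AEF4CC = 2477716684.

2477716684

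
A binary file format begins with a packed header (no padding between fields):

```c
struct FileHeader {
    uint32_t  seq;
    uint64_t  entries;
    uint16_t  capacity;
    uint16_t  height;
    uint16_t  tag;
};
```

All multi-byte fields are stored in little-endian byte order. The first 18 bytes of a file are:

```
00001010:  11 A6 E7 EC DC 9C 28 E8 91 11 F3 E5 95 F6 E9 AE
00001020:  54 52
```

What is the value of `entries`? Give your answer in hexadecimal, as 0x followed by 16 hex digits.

`entries` follows `seq` (4 bytes), so it starts at byte offset 4 and occupies 8 bytes.
Bytes at offsets 4..11: DC 9C 28 E8 91 11 F3 E5.
Little-endian stores the least-significant byte at the lowest address.
Reassemble most-significant byte first: E5 F3 11 91 E8 28 9C DC → 0xE5F31191E8289CDC.

0xE5F31191E8289CDC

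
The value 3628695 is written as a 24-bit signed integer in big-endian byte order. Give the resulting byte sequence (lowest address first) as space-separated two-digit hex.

37 5E 97

3628695 in hexadecimal, padded to 24 bits, is 0x375E97.
Split into bytes (most-significant first): 37 5E 97.
Big-endian: lowest address holds the most-significant byte.
So the memory order matches the most-significant-first order: 37 5E 97.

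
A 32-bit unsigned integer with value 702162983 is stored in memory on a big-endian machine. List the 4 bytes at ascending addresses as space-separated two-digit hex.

29 DA 28 27

702162983 in hexadecimal, padded to 32 bits, is 0x29DA2827.
Split into bytes (most-significant first): 29 DA 28 27.
Big-endian: lowest address holds the most-significant byte.
So the memory order matches the most-significant-first order: 29 DA 28 27.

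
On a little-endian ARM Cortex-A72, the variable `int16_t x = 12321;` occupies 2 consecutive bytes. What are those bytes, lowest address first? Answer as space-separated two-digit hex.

21 30

12321 in hexadecimal, padded to 16 bits, is 0x3021.
Split into bytes (most-significant first): 30 21.
Little-endian stores the least-significant byte at the lowest address.
So at ascending addresses the bytes are 21 30.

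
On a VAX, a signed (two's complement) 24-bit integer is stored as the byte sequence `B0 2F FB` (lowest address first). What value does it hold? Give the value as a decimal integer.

In little-endian order the low byte comes first in memory.
Reassemble most-significant byte first: FB 2F B0 → 0xFB2FB0.
Top bit is set, so as a signed 24-bit value this is 0xFB2FB0 − 2^24 = -315472.

-315472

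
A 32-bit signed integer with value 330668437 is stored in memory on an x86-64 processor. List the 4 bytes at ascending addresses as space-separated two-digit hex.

330668437 in hexadecimal, padded to 32 bits, is 0x13B59995.
Split into bytes (most-significant first): 13 B5 99 95.
In little-endian order the low byte comes first in memory.
So at ascending addresses the bytes are 95 99 B5 13.

95 99 B5 13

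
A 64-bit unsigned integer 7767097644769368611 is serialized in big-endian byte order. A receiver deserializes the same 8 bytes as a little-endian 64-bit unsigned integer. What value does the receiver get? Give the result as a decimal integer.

2547419956606585451

7767097644769368611 in 64-bit hexadecimal is 0x6BCA4627F4405A23.
Stored big-endian, the bytes at ascending addresses are 6B CA 46 27 F4 40 5A 23.
Read back as little-endian, the first byte is least significant, giving 0x235A40F42746CA6B.
0x235A40F42746CA6B = 2547419956606585451.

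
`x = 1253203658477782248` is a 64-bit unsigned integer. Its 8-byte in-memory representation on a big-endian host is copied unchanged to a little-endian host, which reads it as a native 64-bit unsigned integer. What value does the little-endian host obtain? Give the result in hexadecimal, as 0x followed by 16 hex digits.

0xE8C4C96E16466411

1253203658477782248 in 64-bit hexadecimal is 0x116446166EC9C4E8.
Stored big-endian, the bytes at ascending addresses are 11 64 46 16 6E C9 C4 E8.
Read back as little-endian, the first byte is least significant, giving 0xE8C4C96E16466411.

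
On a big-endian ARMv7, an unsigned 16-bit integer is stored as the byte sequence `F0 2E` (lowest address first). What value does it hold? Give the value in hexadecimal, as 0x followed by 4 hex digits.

Big-endian: lowest address holds the most-significant byte.
The bytes are already most-significant first: 0xF02E.

0xF02E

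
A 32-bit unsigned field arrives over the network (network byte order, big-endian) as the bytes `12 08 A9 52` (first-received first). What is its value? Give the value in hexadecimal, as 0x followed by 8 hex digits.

0x1208A952

In big-endian order the high byte comes first in memory.
The bytes are already most-significant first: 0x1208A952.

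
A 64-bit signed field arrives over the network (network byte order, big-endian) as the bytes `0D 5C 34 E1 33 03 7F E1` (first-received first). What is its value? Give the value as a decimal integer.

Big-endian stores the most-significant byte at the lowest address.
The bytes are already most-significant first: 0x0D5C34E133037FE1.
0x0D5C34E133037FE1 = 962702562178596833.

962702562178596833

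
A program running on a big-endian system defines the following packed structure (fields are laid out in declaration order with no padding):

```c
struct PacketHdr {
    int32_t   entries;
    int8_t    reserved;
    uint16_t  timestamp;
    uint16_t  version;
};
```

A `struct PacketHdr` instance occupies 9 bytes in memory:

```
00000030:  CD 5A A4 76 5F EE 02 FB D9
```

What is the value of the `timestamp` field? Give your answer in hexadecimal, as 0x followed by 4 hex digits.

0xEE02

`timestamp` follows `entries` (4 B), `reserved` (1 B), so it starts at offset 4 + 1 = 5 and occupies 2 bytes.
Bytes at offsets 5..6: EE 02.
Big-endian stores the most-significant byte at the lowest address.
The bytes are already most-significant first: 0xEE02.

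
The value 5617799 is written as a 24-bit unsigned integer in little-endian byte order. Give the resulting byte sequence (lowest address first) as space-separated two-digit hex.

87 B8 55

5617799 in hexadecimal, padded to 24 bits, is 0x55B887.
Split into bytes (most-significant first): 55 B8 87.
Little-endian stores the least-significant byte at the lowest address.
So at ascending addresses the bytes are 87 B8 55.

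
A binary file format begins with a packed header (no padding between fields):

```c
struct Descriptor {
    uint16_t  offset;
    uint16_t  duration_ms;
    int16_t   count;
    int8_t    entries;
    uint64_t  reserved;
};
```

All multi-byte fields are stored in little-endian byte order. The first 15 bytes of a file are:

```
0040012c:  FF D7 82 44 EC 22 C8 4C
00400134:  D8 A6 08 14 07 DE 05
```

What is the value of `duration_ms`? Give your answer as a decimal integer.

17538

`duration_ms` follows `offset` (2 bytes), so it starts at byte offset 2 and occupies 2 bytes.
Bytes at offsets 2..3: 82 44.
In little-endian order the low byte comes first in memory.
Reassemble most-significant byte first: 44 82 → 0x4482.
0x4482 = 17538.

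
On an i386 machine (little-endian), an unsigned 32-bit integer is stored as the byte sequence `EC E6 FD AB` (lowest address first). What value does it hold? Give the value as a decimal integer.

Little-endian: lowest address holds the least-significant byte.
Reassemble most-significant byte first: AB FD E6 EC → 0xABFDE6EC.
0xABFDE6EC = 2885543660.

2885543660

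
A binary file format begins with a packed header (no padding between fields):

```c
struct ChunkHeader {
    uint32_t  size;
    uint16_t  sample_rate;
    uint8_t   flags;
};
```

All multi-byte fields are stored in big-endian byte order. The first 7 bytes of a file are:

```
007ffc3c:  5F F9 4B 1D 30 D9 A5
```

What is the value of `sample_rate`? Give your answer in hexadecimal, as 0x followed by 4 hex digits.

`sample_rate` follows `size` (4 bytes), so it starts at byte offset 4 and occupies 2 bytes.
Bytes at offsets 4..5: 30 D9.
Big-endian: lowest address holds the most-significant byte.
The bytes are already most-significant first: 0x30D9.

0x30D9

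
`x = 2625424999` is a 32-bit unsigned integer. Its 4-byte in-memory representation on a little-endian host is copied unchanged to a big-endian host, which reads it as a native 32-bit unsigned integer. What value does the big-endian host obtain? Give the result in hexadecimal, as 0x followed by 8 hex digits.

2625424999 in 32-bit hexadecimal is 0x9C7CCE67.
Stored little-endian, the bytes at ascending addresses are 67 CE 7C 9C.
Read back as big-endian, the last byte is least significant, giving 0x67CE7C9C.

0x67CE7C9C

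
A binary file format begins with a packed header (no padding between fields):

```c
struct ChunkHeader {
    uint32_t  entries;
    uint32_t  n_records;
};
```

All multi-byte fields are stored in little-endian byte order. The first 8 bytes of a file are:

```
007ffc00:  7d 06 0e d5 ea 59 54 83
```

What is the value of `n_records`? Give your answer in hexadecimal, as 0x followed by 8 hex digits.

0x835459EA

`n_records` follows `entries` (4 bytes), so it starts at byte offset 4 and occupies 4 bytes.
Bytes at offsets 4..7: EA 59 54 83.
Little-endian stores the least-significant byte at the lowest address.
Reassemble most-significant byte first: 83 54 59 EA → 0x835459EA.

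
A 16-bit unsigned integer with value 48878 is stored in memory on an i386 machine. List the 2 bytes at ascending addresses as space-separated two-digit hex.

EE BE

48878 in hexadecimal, padded to 16 bits, is 0xBEEE.
Split into bytes (most-significant first): BE EE.
In little-endian order the low byte comes first in memory.
So at ascending addresses the bytes are EE BE.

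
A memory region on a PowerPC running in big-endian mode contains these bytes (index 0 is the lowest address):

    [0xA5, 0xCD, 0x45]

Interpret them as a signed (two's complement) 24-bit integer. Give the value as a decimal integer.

-5911227

In big-endian order the high byte comes first in memory.
The bytes are already most-significant first: 0xA5CD45.
Top bit is set, so as a signed 24-bit value this is 0xA5CD45 − 2^24 = -5911227.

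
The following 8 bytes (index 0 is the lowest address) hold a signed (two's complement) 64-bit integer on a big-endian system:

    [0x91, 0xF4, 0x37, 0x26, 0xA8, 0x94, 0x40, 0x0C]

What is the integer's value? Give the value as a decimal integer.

-7929652404716027892

In big-endian order the high byte comes first in memory.
The bytes are already most-significant first: 0x91F43726A894400C.
Top bit is set, so as a signed 64-bit value this is 0x91F43726A894400C − 2^64 = -7929652404716027892.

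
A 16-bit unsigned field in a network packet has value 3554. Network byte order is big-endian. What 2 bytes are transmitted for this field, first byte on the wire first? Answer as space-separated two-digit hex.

0D E2

3554 in hexadecimal, padded to 16 bits, is 0x0DE2.
Split into bytes (most-significant first): 0D E2.
Big-endian stores the most-significant byte at the lowest address.
So the memory order matches the most-significant-first order: 0D E2.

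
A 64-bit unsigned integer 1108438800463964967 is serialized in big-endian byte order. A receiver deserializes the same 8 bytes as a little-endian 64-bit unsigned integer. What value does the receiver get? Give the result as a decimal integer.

2822607273274597647

1108438800463964967 in 64-bit hexadecimal is 0x0F61F7375CEA2B27.
Stored big-endian, the bytes at ascending addresses are 0F 61 F7 37 5C EA 2B 27.
Read back as little-endian, the first byte is least significant, giving 0x272BEA5C37F7610F.
0x272BEA5C37F7610F = 2822607273274597647.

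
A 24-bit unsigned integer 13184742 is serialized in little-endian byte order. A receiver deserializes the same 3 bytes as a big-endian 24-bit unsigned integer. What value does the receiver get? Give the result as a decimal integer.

13184742 in 24-bit hexadecimal is 0xC92EE6.
Stored little-endian, the bytes at ascending addresses are E6 2E C9.
Read back as big-endian, the last byte is least significant, giving 0xE62EC9.
0xE62EC9 = 15085257.

15085257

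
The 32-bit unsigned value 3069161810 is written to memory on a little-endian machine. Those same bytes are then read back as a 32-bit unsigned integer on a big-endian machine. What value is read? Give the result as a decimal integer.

3069161810 in 32-bit hexadecimal is 0xB6EFB152.
Stored little-endian, the bytes at ascending addresses are 52 B1 EF B6.
Read back as big-endian, the last byte is least significant, giving 0x52B1EFB6.
0x52B1EFB6 = 1387392950.

1387392950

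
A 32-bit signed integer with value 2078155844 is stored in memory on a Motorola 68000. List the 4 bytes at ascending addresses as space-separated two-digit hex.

7B DE 24 44

2078155844 in hexadecimal, padded to 32 bits, is 0x7BDE2444.
Split into bytes (most-significant first): 7B DE 24 44.
Big-endian: lowest address holds the most-significant byte.
So the memory order matches the most-significant-first order: 7B DE 24 44.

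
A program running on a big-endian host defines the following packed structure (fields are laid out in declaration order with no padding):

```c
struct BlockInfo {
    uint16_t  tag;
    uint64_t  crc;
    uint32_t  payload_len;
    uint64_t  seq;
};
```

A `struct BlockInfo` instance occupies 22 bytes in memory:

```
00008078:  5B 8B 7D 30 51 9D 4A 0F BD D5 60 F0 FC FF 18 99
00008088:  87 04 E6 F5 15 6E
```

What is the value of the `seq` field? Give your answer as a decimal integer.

1772596383471441262

`seq` follows `tag` (2 B), `crc` (8 B), `payload_len` (4 B), so it starts at offset 2 + 8 + 4 = 14 and occupies 8 bytes.
Bytes at offsets 14..21: 18 99 87 04 E6 F5 15 6E.
Big-endian stores the most-significant byte at the lowest address.
The bytes are already most-significant first: 0x18998704E6F5156E.
0x18998704E6F5156E = 1772596383471441262.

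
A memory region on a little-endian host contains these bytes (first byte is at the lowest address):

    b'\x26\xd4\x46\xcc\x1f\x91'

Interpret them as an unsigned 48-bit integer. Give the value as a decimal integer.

In little-endian order the low byte comes first in memory.
Reassemble most-significant byte first: 91 1F CC 46 D4 26 → 0x911FCC46D426.
0x911FCC46D426 = 159565757207590.

159565757207590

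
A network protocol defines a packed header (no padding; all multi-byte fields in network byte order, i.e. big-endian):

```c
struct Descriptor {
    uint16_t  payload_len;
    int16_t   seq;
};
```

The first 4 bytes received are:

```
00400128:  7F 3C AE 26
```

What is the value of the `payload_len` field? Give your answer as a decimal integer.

`payload_len` is the first field, at byte offset 0, occupying 2 bytes.
Bytes at offsets 0..1: 7F 3C.
In big-endian order the high byte comes first in memory.
The bytes are already most-significant first: 0x7F3C.
0x7F3C = 32572.

32572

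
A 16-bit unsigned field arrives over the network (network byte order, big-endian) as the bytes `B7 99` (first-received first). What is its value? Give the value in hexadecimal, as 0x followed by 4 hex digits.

0xB799

Big-endian stores the most-significant byte at the lowest address.
The bytes are already most-significant first: 0xB799.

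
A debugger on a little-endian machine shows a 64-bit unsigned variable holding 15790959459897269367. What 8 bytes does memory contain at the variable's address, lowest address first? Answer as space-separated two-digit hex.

15790959459897269367 in hexadecimal, padded to 64 bits, is 0xDB24C1F6F5C55C77.
Split into bytes (most-significant first): DB 24 C1 F6 F5 C5 5C 77.
Little-endian: lowest address holds the least-significant byte.
So at ascending addresses the bytes are 77 5C C5 F5 F6 C1 24 DB.

77 5C C5 F5 F6 C1 24 DB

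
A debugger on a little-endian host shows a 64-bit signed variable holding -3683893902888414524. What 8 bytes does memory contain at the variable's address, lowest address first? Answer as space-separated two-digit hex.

C4 D2 1B 70 03 2E E0 CC

Two's complement of -3683893902888414524 in 64 bits: 3683893902888414524 = 0x331FD1FC8FE42D3C; invert → 0xCCE02E03701BD2C3; add 1 → 0xCCE02E03701BD2C4.
Split into bytes (most-significant first): CC E0 2E 03 70 1B D2 C4.
Little-endian stores the least-significant byte at the lowest address.
So at ascending addresses the bytes are C4 D2 1B 70 03 2E E0 CC.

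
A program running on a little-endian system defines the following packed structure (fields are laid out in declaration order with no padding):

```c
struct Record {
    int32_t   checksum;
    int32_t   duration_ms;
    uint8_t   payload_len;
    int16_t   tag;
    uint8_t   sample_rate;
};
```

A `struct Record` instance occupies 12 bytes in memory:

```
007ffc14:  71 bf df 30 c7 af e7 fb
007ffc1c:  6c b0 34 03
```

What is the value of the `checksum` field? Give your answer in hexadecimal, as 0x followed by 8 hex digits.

`checksum` is the first field, at byte offset 0, occupying 4 bytes.
Bytes at offsets 0..3: 71 BF DF 30.
Little-endian: lowest address holds the least-significant byte.
Reassemble most-significant byte first: 30 DF BF 71 → 0x30DFBF71.

0x30DFBF71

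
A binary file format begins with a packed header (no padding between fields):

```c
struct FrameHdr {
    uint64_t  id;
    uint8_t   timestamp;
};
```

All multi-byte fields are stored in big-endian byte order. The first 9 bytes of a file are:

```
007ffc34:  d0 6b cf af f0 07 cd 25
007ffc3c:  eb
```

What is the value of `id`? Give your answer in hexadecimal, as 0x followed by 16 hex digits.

0xD06BCFAFF007CD25

`id` is the first field, at byte offset 0, occupying 8 bytes.
Bytes at offsets 0..7: D0 6B CF AF F0 07 CD 25.
Big-endian stores the most-significant byte at the lowest address.
The bytes are already most-significant first: 0xD06BCFAFF007CD25.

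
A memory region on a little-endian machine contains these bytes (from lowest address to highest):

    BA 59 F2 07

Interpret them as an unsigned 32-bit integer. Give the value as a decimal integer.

133323194

Little-endian stores the least-significant byte at the lowest address.
Reassemble most-significant byte first: 07 F2 59 BA → 0x07F259BA.
0x07F259BA = 133323194.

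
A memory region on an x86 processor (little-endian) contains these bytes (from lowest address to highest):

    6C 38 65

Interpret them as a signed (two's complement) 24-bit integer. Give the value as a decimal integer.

6633580

In little-endian order the low byte comes first in memory.
Reassemble most-significant byte first: 65 38 6C → 0x65386C.
0x65386C = 6633580.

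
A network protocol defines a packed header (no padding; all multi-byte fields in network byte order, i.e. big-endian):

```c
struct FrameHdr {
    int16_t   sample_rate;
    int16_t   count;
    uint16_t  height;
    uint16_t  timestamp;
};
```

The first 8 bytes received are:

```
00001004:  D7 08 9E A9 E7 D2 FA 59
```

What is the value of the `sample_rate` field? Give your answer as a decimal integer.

`sample_rate` is the first field, at byte offset 0, occupying 2 bytes.
Bytes at offsets 0..1: D7 08.
In big-endian order the high byte comes first in memory.
The bytes are already most-significant first: 0xD708.
Top bit is set, so as a signed 16-bit value this is 0xD708 − 2^16 = -10488.

-10488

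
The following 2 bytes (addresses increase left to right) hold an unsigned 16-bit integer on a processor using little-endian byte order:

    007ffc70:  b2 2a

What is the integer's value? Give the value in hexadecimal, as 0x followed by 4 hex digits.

Little-endian stores the least-significant byte at the lowest address.
Reassemble most-significant byte first: 2A B2 → 0x2AB2.

0x2AB2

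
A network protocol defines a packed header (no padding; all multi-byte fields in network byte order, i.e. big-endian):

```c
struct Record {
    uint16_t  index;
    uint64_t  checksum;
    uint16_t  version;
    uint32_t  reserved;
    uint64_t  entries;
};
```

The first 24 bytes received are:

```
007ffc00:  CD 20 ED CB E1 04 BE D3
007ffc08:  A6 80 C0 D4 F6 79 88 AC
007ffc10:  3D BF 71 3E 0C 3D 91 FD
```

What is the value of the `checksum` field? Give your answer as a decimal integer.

`checksum` follows `index` (2 bytes), so it starts at byte offset 2 and occupies 8 bytes.
Bytes at offsets 2..9: ED CB E1 04 BE D3 A6 80.
In big-endian order the high byte comes first in memory.
The bytes are already most-significant first: 0xEDCBE104BED3A680.
0xEDCBE104BED3A680 = 17135036617758844544.

17135036617758844544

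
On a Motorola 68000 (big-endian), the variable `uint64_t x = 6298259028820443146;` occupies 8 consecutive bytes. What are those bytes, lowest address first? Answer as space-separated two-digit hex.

6298259028820443146 in hexadecimal, padded to 64 bits, is 0x5767E937943D400A.
Split into bytes (most-significant first): 57 67 E9 37 94 3D 40 0A.
In big-endian order the high byte comes first in memory.
So the memory order matches the most-significant-first order: 57 67 E9 37 94 3D 40 0A.

57 67 E9 37 94 3D 40 0A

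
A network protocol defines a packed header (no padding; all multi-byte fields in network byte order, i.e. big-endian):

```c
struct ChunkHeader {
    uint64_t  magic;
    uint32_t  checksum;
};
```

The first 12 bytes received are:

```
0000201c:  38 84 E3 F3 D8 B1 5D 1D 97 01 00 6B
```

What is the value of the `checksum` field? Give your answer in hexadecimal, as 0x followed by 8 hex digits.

0x9701006B

`checksum` follows `magic` (8 bytes), so it starts at byte offset 8 and occupies 4 bytes.
Bytes at offsets 8..11: 97 01 00 6B.
Big-endian stores the most-significant byte at the lowest address.
The bytes are already most-significant first: 0x9701006B.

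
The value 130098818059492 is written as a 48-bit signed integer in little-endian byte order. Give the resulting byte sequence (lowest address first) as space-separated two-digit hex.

130098818059492 in hexadecimal, padded to 48 bits, is 0x7652FDD60CE4.
Split into bytes (most-significant first): 76 52 FD D6 0C E4.
Little-endian: lowest address holds the least-significant byte.
So at ascending addresses the bytes are E4 0C D6 FD 52 76.

E4 0C D6 FD 52 76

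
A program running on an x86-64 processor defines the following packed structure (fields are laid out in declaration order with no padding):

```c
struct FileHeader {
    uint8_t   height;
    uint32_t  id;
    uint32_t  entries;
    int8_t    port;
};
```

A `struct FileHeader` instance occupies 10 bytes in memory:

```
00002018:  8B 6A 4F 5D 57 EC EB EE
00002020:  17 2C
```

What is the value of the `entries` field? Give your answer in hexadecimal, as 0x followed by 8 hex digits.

`entries` follows `height` (1 B), `id` (4 B), so it starts at offset 1 + 4 = 5 and occupies 4 bytes.
Bytes at offsets 5..8: EC EB EE 17.
Little-endian: lowest address holds the least-significant byte.
Reassemble most-significant byte first: 17 EE EB EC → 0x17EEEBEC.

0x17EEEBEC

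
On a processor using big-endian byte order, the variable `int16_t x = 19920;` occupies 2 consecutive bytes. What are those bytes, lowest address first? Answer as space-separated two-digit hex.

19920 in hexadecimal, padded to 16 bits, is 0x4DD0.
Split into bytes (most-significant first): 4D D0.
Big-endian: lowest address holds the most-significant byte.
So the memory order matches the most-significant-first order: 4D D0.

4D D0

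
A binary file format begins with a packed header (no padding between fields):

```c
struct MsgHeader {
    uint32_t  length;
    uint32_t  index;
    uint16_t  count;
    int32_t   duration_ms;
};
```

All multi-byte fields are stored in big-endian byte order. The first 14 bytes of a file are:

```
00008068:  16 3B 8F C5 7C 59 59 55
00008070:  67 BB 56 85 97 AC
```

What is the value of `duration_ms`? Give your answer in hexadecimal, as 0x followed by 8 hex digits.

0x568597AC

`duration_ms` follows `length` (4 B), `index` (4 B), `count` (2 B), so it starts at offset 4 + 4 + 2 = 10 and occupies 4 bytes.
Bytes at offsets 10..13: 56 85 97 AC.
Big-endian stores the most-significant byte at the lowest address.
The bytes are already most-significant first: 0x568597AC.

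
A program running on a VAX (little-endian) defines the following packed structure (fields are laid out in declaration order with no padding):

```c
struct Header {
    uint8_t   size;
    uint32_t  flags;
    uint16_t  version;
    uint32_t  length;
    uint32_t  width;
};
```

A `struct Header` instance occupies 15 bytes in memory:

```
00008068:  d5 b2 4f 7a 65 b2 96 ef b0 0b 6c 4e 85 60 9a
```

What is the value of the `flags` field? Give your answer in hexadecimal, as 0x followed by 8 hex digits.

`flags` follows `size` (1 byte), so it starts at byte offset 1 and occupies 4 bytes.
Bytes at offsets 1..4: B2 4F 7A 65.
Little-endian: lowest address holds the least-significant byte.
Reassemble most-significant byte first: 65 7A 4F B2 → 0x657A4FB2.

0x657A4FB2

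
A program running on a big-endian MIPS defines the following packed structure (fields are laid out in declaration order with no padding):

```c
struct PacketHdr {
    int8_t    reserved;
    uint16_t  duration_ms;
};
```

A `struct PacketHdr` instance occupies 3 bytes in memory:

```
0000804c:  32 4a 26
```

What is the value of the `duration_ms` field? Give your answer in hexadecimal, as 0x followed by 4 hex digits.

`duration_ms` follows `reserved` (1 byte), so it starts at byte offset 1 and occupies 2 bytes.
Bytes at offsets 1..2: 4A 26.
Big-endian stores the most-significant byte at the lowest address.
The bytes are already most-significant first: 0x4A26.

0x4A26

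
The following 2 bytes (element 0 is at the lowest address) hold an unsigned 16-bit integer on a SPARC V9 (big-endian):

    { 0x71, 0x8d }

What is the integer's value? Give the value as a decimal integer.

In big-endian order the high byte comes first in memory.
The bytes are already most-significant first: 0x718D.
0x718D = 29069.

29069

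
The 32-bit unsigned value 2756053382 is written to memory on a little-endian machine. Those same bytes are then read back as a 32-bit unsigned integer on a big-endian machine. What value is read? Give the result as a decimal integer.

2756053382 in 32-bit hexadecimal is 0xA4460986.
Stored little-endian, the bytes at ascending addresses are 86 09 46 A4.
Read back as big-endian, the last byte is least significant, giving 0x860946A4.
0x860946A4 = 2248754852.

2248754852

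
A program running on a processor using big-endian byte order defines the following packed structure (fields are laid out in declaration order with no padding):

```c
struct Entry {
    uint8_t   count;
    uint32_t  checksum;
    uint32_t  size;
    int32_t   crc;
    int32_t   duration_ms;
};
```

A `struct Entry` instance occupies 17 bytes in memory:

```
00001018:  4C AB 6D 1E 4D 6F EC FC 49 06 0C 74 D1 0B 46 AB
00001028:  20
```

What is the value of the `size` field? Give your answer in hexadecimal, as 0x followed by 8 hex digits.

`size` follows `count` (1 B), `checksum` (4 B), so it starts at offset 1 + 4 = 5 and occupies 4 bytes.
Bytes at offsets 5..8: 6F EC FC 49.
Big-endian stores the most-significant byte at the lowest address.
The bytes are already most-significant first: 0x6FECFC49.

0x6FECFC49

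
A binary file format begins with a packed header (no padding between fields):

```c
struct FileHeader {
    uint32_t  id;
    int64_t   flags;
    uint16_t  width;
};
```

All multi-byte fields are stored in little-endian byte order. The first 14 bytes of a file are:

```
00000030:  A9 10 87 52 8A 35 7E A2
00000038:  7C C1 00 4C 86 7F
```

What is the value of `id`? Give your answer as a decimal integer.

1384583337

`id` is the first field, at byte offset 0, occupying 4 bytes.
Bytes at offsets 0..3: A9 10 87 52.
Little-endian stores the least-significant byte at the lowest address.
Reassemble most-significant byte first: 52 87 10 A9 → 0x528710A9.
0x528710A9 = 1384583337.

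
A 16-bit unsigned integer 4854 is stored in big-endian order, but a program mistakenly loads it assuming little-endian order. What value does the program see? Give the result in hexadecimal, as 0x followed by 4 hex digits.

4854 in 16-bit hexadecimal is 0x12F6.
Stored big-endian, the bytes at ascending addresses are 12 F6.
Read back as little-endian, the first byte is least significant, giving 0xF612.

0xF612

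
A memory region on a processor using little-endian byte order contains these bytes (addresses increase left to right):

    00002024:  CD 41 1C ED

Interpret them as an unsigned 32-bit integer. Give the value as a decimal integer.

3978052045

Little-endian: lowest address holds the least-significant byte.
Reassemble most-significant byte first: ED 1C 41 CD → 0xED1C41CD.
0xED1C41CD = 3978052045.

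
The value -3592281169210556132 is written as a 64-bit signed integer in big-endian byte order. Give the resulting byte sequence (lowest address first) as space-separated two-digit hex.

Two's complement of -3592281169210556132 in 64 bits: 3592281169210556132 = 0x31DA58B0D01EBEE4; invert → 0xCE25A74F2FE1411B; add 1 → 0xCE25A74F2FE1411C.
Split into bytes (most-significant first): CE 25 A7 4F 2F E1 41 1C.
Big-endian stores the most-significant byte at the lowest address.
So the memory order matches the most-significant-first order: CE 25 A7 4F 2F E1 41 1C.

CE 25 A7 4F 2F E1 41 1C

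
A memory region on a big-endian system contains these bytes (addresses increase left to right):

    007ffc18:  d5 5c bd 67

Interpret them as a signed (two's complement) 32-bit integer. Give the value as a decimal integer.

Big-endian stores the most-significant byte at the lowest address.
The bytes are already most-significant first: 0xD55CBD67.
Top bit is set, so as a signed 32-bit value this is 0xD55CBD67 − 2^32 = -715342489.

-715342489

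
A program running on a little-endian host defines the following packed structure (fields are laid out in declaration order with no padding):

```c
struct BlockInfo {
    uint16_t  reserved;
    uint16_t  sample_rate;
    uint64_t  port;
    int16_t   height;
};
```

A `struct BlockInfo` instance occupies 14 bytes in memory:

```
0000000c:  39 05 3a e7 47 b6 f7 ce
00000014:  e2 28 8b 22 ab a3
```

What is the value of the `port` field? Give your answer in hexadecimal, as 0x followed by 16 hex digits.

`port` follows `reserved` (2 B), `sample_rate` (2 B), so it starts at offset 2 + 2 = 4 and occupies 8 bytes.
Bytes at offsets 4..11: 47 B6 F7 CE E2 28 8B 22.
In little-endian order the low byte comes first in memory.
Reassemble most-significant byte first: 22 8B 28 E2 CE F7 B6 47 → 0x228B28E2CEF7B647.

0x228B28E2CEF7B647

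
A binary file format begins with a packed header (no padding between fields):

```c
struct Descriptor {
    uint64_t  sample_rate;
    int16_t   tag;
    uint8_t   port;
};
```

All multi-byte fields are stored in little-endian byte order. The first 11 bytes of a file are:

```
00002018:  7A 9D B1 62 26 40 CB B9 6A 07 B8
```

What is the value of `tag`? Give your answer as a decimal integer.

1898

`tag` follows `sample_rate` (8 bytes), so it starts at byte offset 8 and occupies 2 bytes.
Bytes at offsets 8..9: 6A 07.
In little-endian order the low byte comes first in memory.
Reassemble most-significant byte first: 07 6A → 0x076A.
0x076A = 1898.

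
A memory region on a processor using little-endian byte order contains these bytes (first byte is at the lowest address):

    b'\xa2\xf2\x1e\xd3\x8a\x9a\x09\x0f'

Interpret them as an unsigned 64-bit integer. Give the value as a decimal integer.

1083567106397500066

In little-endian order the low byte comes first in memory.
Reassemble most-significant byte first: 0F 09 9A 8A D3 1E F2 A2 → 0x0F099A8AD31EF2A2.
0x0F099A8AD31EF2A2 = 1083567106397500066.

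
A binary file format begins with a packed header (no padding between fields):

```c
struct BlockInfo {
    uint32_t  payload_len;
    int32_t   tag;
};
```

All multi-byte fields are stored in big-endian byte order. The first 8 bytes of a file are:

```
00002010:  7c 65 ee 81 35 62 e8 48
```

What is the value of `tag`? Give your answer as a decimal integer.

895674440

`tag` follows `payload_len` (4 bytes), so it starts at byte offset 4 and occupies 4 bytes.
Bytes at offsets 4..7: 35 62 E8 48.
Big-endian stores the most-significant byte at the lowest address.
The bytes are already most-significant first: 0x3562E848.
0x3562E848 = 895674440.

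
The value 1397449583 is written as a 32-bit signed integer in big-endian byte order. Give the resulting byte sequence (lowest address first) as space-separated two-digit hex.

53 4B 63 6F

1397449583 in hexadecimal, padded to 32 bits, is 0x534B636F.
Split into bytes (most-significant first): 53 4B 63 6F.
Big-endian stores the most-significant byte at the lowest address.
So the memory order matches the most-significant-first order: 53 4B 63 6F.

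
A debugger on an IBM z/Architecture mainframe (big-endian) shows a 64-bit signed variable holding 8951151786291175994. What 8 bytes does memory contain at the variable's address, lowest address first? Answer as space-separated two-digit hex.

7C 38 E1 1F D8 7D 22 3A

8951151786291175994 in hexadecimal, padded to 64 bits, is 0x7C38E11FD87D223A.
Split into bytes (most-significant first): 7C 38 E1 1F D8 7D 22 3A.
Big-endian: lowest address holds the most-significant byte.
So the memory order matches the most-significant-first order: 7C 38 E1 1F D8 7D 22 3A.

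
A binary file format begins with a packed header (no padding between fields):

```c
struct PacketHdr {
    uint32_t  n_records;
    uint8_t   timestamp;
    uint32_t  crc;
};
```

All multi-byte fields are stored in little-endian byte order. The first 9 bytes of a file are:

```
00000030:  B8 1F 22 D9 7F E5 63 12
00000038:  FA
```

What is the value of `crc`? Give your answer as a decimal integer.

`crc` follows `n_records` (4 B), `timestamp` (1 B), so it starts at offset 4 + 1 = 5 and occupies 4 bytes.
Bytes at offsets 5..8: E5 63 12 FA.
In little-endian order the low byte comes first in memory.
Reassemble most-significant byte first: FA 12 63 E5 → 0xFA1263E5.
0xFA1263E5 = 4195509221.

4195509221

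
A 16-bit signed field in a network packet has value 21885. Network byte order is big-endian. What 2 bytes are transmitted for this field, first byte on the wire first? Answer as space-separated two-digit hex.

55 7D

21885 in hexadecimal, padded to 16 bits, is 0x557D.
Split into bytes (most-significant first): 55 7D.
Big-endian stores the most-significant byte at the lowest address.
So the memory order matches the most-significant-first order: 55 7D.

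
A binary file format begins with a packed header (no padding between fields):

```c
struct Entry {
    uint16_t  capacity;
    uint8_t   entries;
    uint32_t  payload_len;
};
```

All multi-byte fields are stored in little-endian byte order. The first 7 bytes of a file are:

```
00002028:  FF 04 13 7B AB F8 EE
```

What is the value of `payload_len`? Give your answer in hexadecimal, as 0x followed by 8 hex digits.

0xEEF8AB7B

`payload_len` follows `capacity` (2 B), `entries` (1 B), so it starts at offset 2 + 1 = 3 and occupies 4 bytes.
Bytes at offsets 3..6: 7B AB F8 EE.
Little-endian stores the least-significant byte at the lowest address.
Reassemble most-significant byte first: EE F8 AB 7B → 0xEEF8AB7B.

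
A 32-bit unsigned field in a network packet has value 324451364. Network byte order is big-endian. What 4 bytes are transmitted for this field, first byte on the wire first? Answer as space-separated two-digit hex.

13 56 BC 24

324451364 in hexadecimal, padded to 32 bits, is 0x1356BC24.
Split into bytes (most-significant first): 13 56 BC 24.
Big-endian stores the most-significant byte at the lowest address.
So the memory order matches the most-significant-first order: 13 56 BC 24.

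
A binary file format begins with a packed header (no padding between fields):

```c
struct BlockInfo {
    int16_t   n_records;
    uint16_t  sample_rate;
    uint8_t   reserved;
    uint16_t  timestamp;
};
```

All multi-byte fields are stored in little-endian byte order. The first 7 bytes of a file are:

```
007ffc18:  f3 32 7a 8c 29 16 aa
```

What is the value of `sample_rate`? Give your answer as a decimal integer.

35962

`sample_rate` follows `n_records` (2 bytes), so it starts at byte offset 2 and occupies 2 bytes.
Bytes at offsets 2..3: 7A 8C.
Little-endian: lowest address holds the least-significant byte.
Reassemble most-significant byte first: 8C 7A → 0x8C7A.
0x8C7A = 35962.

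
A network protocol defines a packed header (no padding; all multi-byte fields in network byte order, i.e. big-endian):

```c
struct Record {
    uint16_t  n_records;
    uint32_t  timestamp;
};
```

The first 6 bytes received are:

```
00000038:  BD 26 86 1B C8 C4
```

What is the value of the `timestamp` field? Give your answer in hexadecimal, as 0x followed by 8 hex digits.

0x861BC8C4

`timestamp` follows `n_records` (2 bytes), so it starts at byte offset 2 and occupies 4 bytes.
Bytes at offsets 2..5: 86 1B C8 C4.
Big-endian stores the most-significant byte at the lowest address.
The bytes are already most-significant first: 0x861BC8C4.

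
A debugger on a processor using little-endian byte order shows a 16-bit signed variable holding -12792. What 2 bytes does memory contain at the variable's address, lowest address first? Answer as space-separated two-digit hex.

08 CE

Two's complement of -12792 in 16 bits: 12792 = 0x31F8; invert → 0xCE07; add 1 → 0xCE08.
Split into bytes (most-significant first): CE 08.
In little-endian order the low byte comes first in memory.
So at ascending addresses the bytes are 08 CE.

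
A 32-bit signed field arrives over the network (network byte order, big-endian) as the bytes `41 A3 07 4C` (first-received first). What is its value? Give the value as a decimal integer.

Big-endian stores the most-significant byte at the lowest address.
The bytes are already most-significant first: 0x41A3074C.
0x41A3074C = 1101203276.

1101203276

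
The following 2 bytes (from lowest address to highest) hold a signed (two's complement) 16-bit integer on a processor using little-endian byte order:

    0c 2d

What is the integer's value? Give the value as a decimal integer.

Little-endian stores the least-significant byte at the lowest address.
Reassemble most-significant byte first: 2D 0C → 0x2D0C.
0x2D0C = 11532.

11532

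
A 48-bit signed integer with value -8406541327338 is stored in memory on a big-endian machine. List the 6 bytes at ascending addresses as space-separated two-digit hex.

F8 5A B3 17 24 16

Two's complement of -8406541327338 in 48 bits: 8406541327338 = 0x07A54CE8DBEA; invert → 0xF85AB3172415; add 1 → 0xF85AB3172416.
Split into bytes (most-significant first): F8 5A B3 17 24 16.
Big-endian: lowest address holds the most-significant byte.
So the memory order matches the most-significant-first order: F8 5A B3 17 24 16.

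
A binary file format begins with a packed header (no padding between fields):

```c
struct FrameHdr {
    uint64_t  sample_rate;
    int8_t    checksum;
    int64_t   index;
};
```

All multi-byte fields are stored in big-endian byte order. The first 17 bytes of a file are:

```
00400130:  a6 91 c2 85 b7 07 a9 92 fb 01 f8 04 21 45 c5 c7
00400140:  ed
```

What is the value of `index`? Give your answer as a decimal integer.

`index` follows `sample_rate` (8 B), `checksum` (1 B), so it starts at offset 8 + 1 = 9 and occupies 8 bytes.
Bytes at offsets 9..16: 01 F8 04 21 45 C5 C7 ED.
Big-endian stores the most-significant byte at the lowest address.
The bytes are already most-significant first: 0x01F8042145C5C7ED.
0x01F8042145C5C7ED = 141867929213192173.

141867929213192173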